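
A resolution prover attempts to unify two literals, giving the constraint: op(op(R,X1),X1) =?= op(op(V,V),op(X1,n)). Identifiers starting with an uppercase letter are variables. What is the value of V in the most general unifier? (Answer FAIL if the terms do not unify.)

FAIL

Decompose op/2: op(R,X1) =?= op(V,V),  X1 =?= op(X1,n).
Decompose op/2: R =?= V,  X1 =?= V.
Bind R := V; no other remaining equation mentions R.
Bind X1 := V; substituting into the remaining equation gives: V =?= op(V,n).
Occurs check fails: V occurs in op(V,n); the equation V =?= op(V,n) has no finite solution.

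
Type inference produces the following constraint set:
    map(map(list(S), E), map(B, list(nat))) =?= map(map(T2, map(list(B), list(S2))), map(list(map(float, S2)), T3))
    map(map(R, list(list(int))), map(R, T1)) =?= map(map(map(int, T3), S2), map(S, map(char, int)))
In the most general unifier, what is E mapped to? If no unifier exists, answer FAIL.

Decompose map/2: map(list(S), E) =?= map(T2, map(list(B), list(S2))),  map(B, list(nat)) =?= map(list(map(float, S2)), T3).
Decompose map/2: list(S) =?= T2,  E =?= map(list(B), list(S2)).
Bind T2 := list(S); no other remaining equation mentions T2.
Bind E := map(list(B), list(S2)); no other remaining equation mentions E.
Decompose map/2: B =?= list(map(float, S2)),  list(nat) =?= T3.
Bind B := list(map(float, S2)); no other remaining equation mentions B. Substituting into the earlier binding gives E := map(list(list(map(float, S2))), list(S2)).
Bind T3 := list(nat); substituting into the remaining equation gives: map(map(R, list(list(int))), map(R, T1)) =?= map(map(map(int, list(nat)), S2), map(S, map(char, int))).
Decompose map/2: map(R, list(list(int))) =?= map(map(int, list(nat)), S2),  map(R, T1) =?= map(S, map(char, int)).
Decompose map/2: R =?= map(int, list(nat)),  list(list(int)) =?= S2.
Bind R := map(int, list(nat)); substituting into the one remaining equation that mentions R gives: map(map(int, list(nat)), T1) =?= map(S, map(char, int)).
Bind S2 := list(list(int)); no other remaining equation mentions S2. Substituting into the earlier bindings gives E := map(list(list(map(float, list(list(int))))), list(list(list(int)))), B := list(map(float, list(list(int)))).
Decompose map/2: map(int, list(nat)) =?= S,  T1 =?= map(char, int).
Bind S := map(int, list(nat)); no other remaining equation mentions S. Substituting into the earlier binding gives T2 := list(map(int, list(nat))).
Bind T1 := map(char, int).
MGU = { T2 ↦ list(map(int, list(nat))), E ↦ map(list(list(map(float, list(list(int))))), list(list(list(int)))), B ↦ list(map(float, list(list(int)))), T3 ↦ list(nat), R ↦ map(int, list(nat)), S2 ↦ list(list(int)), S ↦ map(int, list(nat)), T1 ↦ map(char, int) }, so E ↦ map(list(list(map(float, list(list(int))))), list(list(list(int)))).

map(list(list(map(float, list(list(int))))), list(list(list(int))))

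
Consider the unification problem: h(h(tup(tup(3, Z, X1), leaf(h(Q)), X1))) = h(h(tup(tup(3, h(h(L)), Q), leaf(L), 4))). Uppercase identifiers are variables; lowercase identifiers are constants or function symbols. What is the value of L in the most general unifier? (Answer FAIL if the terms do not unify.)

h(4)

Decompose h/1: h(tup(tup(3, Z, X1), leaf(h(Q)), X1)) = h(tup(tup(3, h(h(L)), Q), leaf(L), 4)).
Decompose h/1: tup(tup(3, Z, X1), leaf(h(Q)), X1) = tup(tup(3, h(h(L)), Q), leaf(L), 4).
Decompose tup/3: tup(3, Z, X1) = tup(3, h(h(L)), Q),  leaf(h(Q)) = leaf(L),  X1 = 4.
Decompose tup/3: 3 = 3,  Z = h(h(L)),  X1 = Q.
Delete trivial equation 3 = 3.
Bind Z := h(h(L)); no other remaining equation mentions Z.
Bind X1 := Q; substituting into the one remaining equation that mentions X1 gives: Q = 4.
Decompose leaf/1: h(Q) = L.
Bind L := h(Q); no other remaining equation mentions L. Substituting into the earlier binding gives Z := h(h(h(Q))).
Bind Q := 4. Substituting into the earlier bindings gives Z := h(h(h(4))), X1 := 4, L := h(4).
MGU = { Z -> h(h(h(4))), X1 -> 4, L -> h(4), Q -> 4 }, so L -> h(4).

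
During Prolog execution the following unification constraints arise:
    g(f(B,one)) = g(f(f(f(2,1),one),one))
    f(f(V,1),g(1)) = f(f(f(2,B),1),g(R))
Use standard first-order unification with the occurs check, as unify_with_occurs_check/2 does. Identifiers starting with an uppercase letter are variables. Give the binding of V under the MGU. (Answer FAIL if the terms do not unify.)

Decompose g/1: f(B,one) = f(f(f(2,1),one),one).
Decompose f/2: B = f(f(2,1),one),  one = one.
Bind B := f(f(2,1),one); substituting into the one remaining equation that mentions B gives: f(f(V,1),g(1)) = f(f(f(2,f(f(2,1),one)),1),g(R)).
Delete trivial equation one = one.
Decompose f/2: f(V,1) = f(f(2,f(f(2,1),one)),1),  g(1) = g(R).
Decompose f/2: V = f(2,f(f(2,1),one)),  1 = 1.
Bind V := f(2,f(f(2,1),one)); no other remaining equation mentions V.
Delete trivial equation 1 = 1.
Decompose g/1: 1 = R.
Bind R := 1.
MGU = { B = f(f(2,1),one), V = f(2,f(f(2,1),one)), R = 1 }, so V = f(2,f(f(2,1),one)).

f(2,f(f(2,1),one))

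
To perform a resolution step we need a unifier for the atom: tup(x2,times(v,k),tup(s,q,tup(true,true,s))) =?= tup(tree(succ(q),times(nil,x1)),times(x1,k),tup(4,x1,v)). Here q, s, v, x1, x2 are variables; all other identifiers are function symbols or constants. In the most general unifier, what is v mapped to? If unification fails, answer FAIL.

tup(true,true,4)

Decompose tup/3: x2 =?= tree(succ(q),times(nil,x1)),  times(v,k) =?= times(x1,k),  tup(s,q,tup(true,true,s)) =?= tup(4,x1,v).
Bind x2 := tree(succ(q),times(nil,x1)); no other remaining equation mentions x2.
Decompose times/2: v =?= x1,  k =?= k.
Bind v := x1; substituting into the one remaining equation that mentions v gives: tup(s,q,tup(true,true,s)) =?= tup(4,x1,x1).
Delete trivial equation k =?= k.
Decompose tup/3: s =?= 4,  q =?= x1,  tup(true,true,s) =?= x1.
Bind s := 4; substituting into the one remaining equation that mentions s gives: tup(true,true,4) =?= x1.
Bind q := x1; no other remaining equation mentions q. Substituting into the earlier binding gives x2 := tree(succ(x1),times(nil,x1)).
Bind x1 := tup(true,true,4). Substituting into the earlier bindings gives x2 := tree(succ(tup(true,true,4)),times(nil,tup(true,true,4))), v := tup(true,true,4), q := tup(true,true,4).
MGU = { x2 := tree(succ(tup(true,true,4)),times(nil,tup(true,true,4))), v := tup(true,true,4), s := 4, q := tup(true,true,4), x1 := tup(true,true,4) }, so v := tup(true,true,4).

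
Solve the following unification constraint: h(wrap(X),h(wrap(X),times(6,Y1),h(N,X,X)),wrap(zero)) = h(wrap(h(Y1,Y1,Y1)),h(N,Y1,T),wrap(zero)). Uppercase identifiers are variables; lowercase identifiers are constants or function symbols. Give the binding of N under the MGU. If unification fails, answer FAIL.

Decompose h/3: wrap(X) = wrap(h(Y1,Y1,Y1)),  h(wrap(X),times(6,Y1),h(N,X,X)) = h(N,Y1,T),  wrap(zero) = wrap(zero).
Decompose wrap/1: X = h(Y1,Y1,Y1).
Bind X := h(Y1,Y1,Y1); substituting into the one remaining equation that mentions X gives: h(wrap(h(Y1,Y1,Y1)),times(6,Y1),h(N,h(Y1,Y1,Y1),h(Y1,Y1,Y1))) = h(N,Y1,T).
Decompose h/3: wrap(h(Y1,Y1,Y1)) = N,  times(6,Y1) = Y1,  h(N,h(Y1,Y1,Y1),h(Y1,Y1,Y1)) = T.
Bind N := wrap(h(Y1,Y1,Y1)); substituting into the one remaining equation that mentions N gives: h(wrap(h(Y1,Y1,Y1)),h(Y1,Y1,Y1),h(Y1,Y1,Y1)) = T.
Occurs check fails: Y1 occurs in times(6,Y1); the equation Y1 = times(6,Y1) has no finite solution.

FAIL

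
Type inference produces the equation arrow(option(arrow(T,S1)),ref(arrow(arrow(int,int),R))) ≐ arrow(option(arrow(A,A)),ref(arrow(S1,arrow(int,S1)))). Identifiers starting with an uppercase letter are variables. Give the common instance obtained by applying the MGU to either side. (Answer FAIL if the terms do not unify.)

Decompose arrow/2: option(arrow(T,S1)) ≐ option(arrow(A,A)),  ref(arrow(arrow(int,int),R)) ≐ ref(arrow(S1,arrow(int,S1))).
Decompose option/1: arrow(T,S1) ≐ arrow(A,A).
Decompose arrow/2: T ≐ A,  S1 ≐ A.
Bind T := A; no other remaining equation mentions T.
Bind S1 := A; substituting into the remaining equation gives: ref(arrow(arrow(int,int),R)) ≐ ref(arrow(A,arrow(int,A))).
Decompose ref/1: arrow(arrow(int,int),R) ≐ arrow(A,arrow(int,A)).
Decompose arrow/2: arrow(int,int) ≐ A,  R ≐ arrow(int,A).
Bind A := arrow(int,int); substituting into the remaining equation gives: R ≐ arrow(int,arrow(int,int)). Substituting into the earlier bindings gives T := arrow(int,int), S1 := arrow(int,int).
Bind R := arrow(int,arrow(int,int)).
Applying the MGU to either side gives arrow(option(arrow(arrow(int,int),arrow(int,int))),ref(arrow(arrow(int,int),arrow(int,arrow(int,int))))).

arrow(option(arrow(arrow(int,int),arrow(int,int))),ref(arrow(arrow(int,int),arrow(int,arrow(int,int)))))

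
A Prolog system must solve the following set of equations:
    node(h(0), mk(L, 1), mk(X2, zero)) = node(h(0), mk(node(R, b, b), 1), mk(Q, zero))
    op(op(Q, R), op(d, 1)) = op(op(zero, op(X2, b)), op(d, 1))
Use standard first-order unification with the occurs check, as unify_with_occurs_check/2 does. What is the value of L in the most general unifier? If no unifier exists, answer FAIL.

Decompose node/3: h(0) = h(0),  mk(L, 1) = mk(node(R, b, b), 1),  mk(X2, zero) = mk(Q, zero).
Delete trivial equation h(0) = h(0).
Decompose mk/2: L = node(R, b, b),  1 = 1.
Bind L := node(R, b, b); no other remaining equation mentions L.
Delete trivial equation 1 = 1.
Decompose mk/2: X2 = Q,  zero = zero.
Bind X2 := Q; substituting into the one remaining equation that mentions X2 gives: op(op(Q, R), op(d, 1)) = op(op(zero, op(Q, b)), op(d, 1)).
Delete trivial equation zero = zero.
Decompose op/2: op(Q, R) = op(zero, op(Q, b)),  op(d, 1) = op(d, 1).
Decompose op/2: Q = zero,  R = op(Q, b).
Bind Q := zero; substituting into the one remaining equation that mentions Q gives: R = op(zero, b). Substituting into the earlier binding gives X2 := zero.
Bind R := op(zero, b); no other remaining equation mentions R. Substituting into the earlier binding gives L := node(op(zero, b), b, b).
Delete trivial equation op(d, 1) = op(d, 1).
MGU = { L -> node(op(zero, b), b, b), X2 -> zero, Q -> zero, R -> op(zero, b) }, so L -> node(op(zero, b), b, b).

node(op(zero, b), b, b)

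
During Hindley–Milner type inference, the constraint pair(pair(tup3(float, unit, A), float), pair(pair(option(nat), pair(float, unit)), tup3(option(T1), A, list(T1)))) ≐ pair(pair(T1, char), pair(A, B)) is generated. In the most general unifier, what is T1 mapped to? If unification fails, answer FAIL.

Decompose pair/2: pair(tup3(float, unit, A), float) ≐ pair(T1, char),  pair(pair(option(nat), pair(float, unit)), tup3(option(T1), A, list(T1))) ≐ pair(A, B).
Decompose pair/2: tup3(float, unit, A) ≐ T1,  float ≐ char.
Bind T1 := tup3(float, unit, A); substituting into the one remaining equation that mentions T1 gives: pair(pair(option(nat), pair(float, unit)), tup3(option(tup3(float, unit, A)), A, list(tup3(float, unit, A)))) ≐ pair(A, B).
Clash: constants float and char differ; no unifier exists.

FAIL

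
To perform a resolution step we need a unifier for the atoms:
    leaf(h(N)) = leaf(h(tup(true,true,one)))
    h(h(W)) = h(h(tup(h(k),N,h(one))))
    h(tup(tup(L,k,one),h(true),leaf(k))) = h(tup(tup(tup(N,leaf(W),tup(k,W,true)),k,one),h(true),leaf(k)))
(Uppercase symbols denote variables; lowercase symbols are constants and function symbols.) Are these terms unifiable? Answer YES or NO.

Decompose leaf/1: h(N) = h(tup(true,true,one)).
Decompose h/1: N = tup(true,true,one).
Bind N := tup(true,true,one); substituting into the remaining equations gives: h(h(W)) = h(h(tup(h(k),tup(true,true,one),h(one)))),  h(tup(tup(L,k,one),h(true),leaf(k))) = h(tup(tup(tup(tup(true,true,one),leaf(W),tup(k,W,true)),k,one),h(true),leaf(k))).
Decompose h/1: h(W) = h(tup(h(k),tup(true,true,one),h(one))).
Decompose h/1: W = tup(h(k),tup(true,true,one),h(one)).
Bind W := tup(h(k),tup(true,true,one),h(one)); substituting into the remaining equation gives: h(tup(tup(L,k,one),h(true),leaf(k))) = h(tup(tup(tup(tup(true,true,one),leaf(tup(h(k),tup(true,true,one),h(one))),tup(k,tup(h(k),tup(true,true,one),h(one)),true)),k,one),h(true),leaf(k))).
Decompose h/1: tup(tup(L,k,one),h(true),leaf(k)) = tup(tup(tup(tup(true,true,one),leaf(tup(h(k),tup(true,true,one),h(one))),tup(k,tup(h(k),tup(true,true,one),h(one)),true)),k,one),h(true),leaf(k)).
Decompose tup/3: tup(L,k,one) = tup(tup(tup(true,true,one),leaf(tup(h(k),tup(true,true,one),h(one))),tup(k,tup(h(k),tup(true,true,one),h(one)),true)),k,one),  h(true) = h(true),  leaf(k) = leaf(k).
Decompose tup/3: L = tup(tup(true,true,one),leaf(tup(h(k),tup(true,true,one),h(one))),tup(k,tup(h(k),tup(true,true,one),h(one)),true)),  k = k,  one = one.
Bind L := tup(tup(true,true,one),leaf(tup(h(k),tup(true,true,one),h(one))),tup(k,tup(h(k),tup(true,true,one),h(one)),true)); no other remaining equation mentions L.
Delete trivial equation k = k.
Delete trivial equation one = one.
Delete trivial equation h(true) = h(true).
Delete trivial equation leaf(k) = leaf(k).
No equations remain and no clash or occurs-check failure arose, so a unifier exists.

YES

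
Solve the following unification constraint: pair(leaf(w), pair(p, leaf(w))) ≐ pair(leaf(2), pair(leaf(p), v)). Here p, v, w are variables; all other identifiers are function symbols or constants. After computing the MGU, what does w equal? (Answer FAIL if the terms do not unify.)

FAIL

Decompose pair/2: leaf(w) ≐ leaf(2),  pair(p, leaf(w)) ≐ pair(leaf(p), v).
Decompose leaf/1: w ≐ 2.
Bind w := 2; substituting into the remaining equation gives: pair(p, leaf(2)) ≐ pair(leaf(p), v).
Decompose pair/2: p ≐ leaf(p),  leaf(2) ≐ v.
Occurs check fails: p occurs in leaf(p); the equation p ≐ leaf(p) has no finite solution.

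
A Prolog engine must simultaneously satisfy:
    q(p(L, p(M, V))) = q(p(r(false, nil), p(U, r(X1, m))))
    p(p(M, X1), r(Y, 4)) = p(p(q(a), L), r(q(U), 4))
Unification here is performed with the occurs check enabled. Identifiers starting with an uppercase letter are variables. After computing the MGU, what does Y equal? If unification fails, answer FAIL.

Decompose q/1: p(L, p(M, V)) = p(r(false, nil), p(U, r(X1, m))).
Decompose p/2: L = r(false, nil),  p(M, V) = p(U, r(X1, m)).
Bind L := r(false, nil); substituting into the one remaining equation that mentions L gives: p(p(M, X1), r(Y, 4)) = p(p(q(a), r(false, nil)), r(q(U), 4)).
Decompose p/2: M = U,  V = r(X1, m).
Bind M := U; substituting into the one remaining equation that mentions M gives: p(p(U, X1), r(Y, 4)) = p(p(q(a), r(false, nil)), r(q(U), 4)).
Bind V := r(X1, m); no other remaining equation mentions V.
Decompose p/2: p(U, X1) = p(q(a), r(false, nil)),  r(Y, 4) = r(q(U), 4).
Decompose p/2: U = q(a),  X1 = r(false, nil).
Bind U := q(a); substituting into the one remaining equation that mentions U gives: r(Y, 4) = r(q(q(a)), 4). Substituting into the earlier binding gives M := q(a).
Bind X1 := r(false, nil); no other remaining equation mentions X1. Substituting into the earlier binding gives V := r(r(false, nil), m).
Decompose r/2: Y = q(q(a)),  4 = 4.
Bind Y := q(q(a)); no other remaining equation mentions Y.
Delete trivial equation 4 = 4.
MGU = { L ↦ r(false, nil), M ↦ q(a), V ↦ r(r(false, nil), m), U ↦ q(a), X1 ↦ r(false, nil), Y ↦ q(q(a)) }, so Y ↦ q(q(a)).

q(q(a))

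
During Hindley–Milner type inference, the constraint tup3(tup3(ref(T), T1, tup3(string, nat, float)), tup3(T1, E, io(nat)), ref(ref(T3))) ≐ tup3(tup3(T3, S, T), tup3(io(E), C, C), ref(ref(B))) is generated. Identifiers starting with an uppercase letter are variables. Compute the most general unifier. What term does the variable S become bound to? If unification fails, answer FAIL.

io(io(nat))

Decompose tup3/3: tup3(ref(T), T1, tup3(string, nat, float)) ≐ tup3(T3, S, T),  tup3(T1, E, io(nat)) ≐ tup3(io(E), C, C),  ref(ref(T3)) ≐ ref(ref(B)).
Decompose tup3/3: ref(T) ≐ T3,  T1 ≐ S,  tup3(string, nat, float) ≐ T.
Bind T3 := ref(T); substituting into the one remaining equation that mentions T3 gives: ref(ref(ref(T))) ≐ ref(ref(B)).
Bind T1 := S; substituting into the one remaining equation that mentions T1 gives: tup3(S, E, io(nat)) ≐ tup3(io(E), C, C).
Bind T := tup3(string, nat, float); substituting into the one remaining equation that mentions T gives: ref(ref(ref(tup3(string, nat, float)))) ≐ ref(ref(B)). Substituting into the earlier binding gives T3 := ref(tup3(string, nat, float)).
Decompose tup3/3: S ≐ io(E),  E ≐ C,  io(nat) ≐ C.
Bind S := io(E); no other remaining equation mentions S. Substituting into the earlier binding gives T1 := io(E).
Bind E := C; no other remaining equation mentions E. Substituting into the earlier bindings gives T1 := io(C), S := io(C).
Bind C := io(nat); no other remaining equation mentions C. Substituting into the earlier bindings gives T1 := io(io(nat)), S := io(io(nat)), E := io(nat).
Decompose ref/1: ref(ref(tup3(string, nat, float))) ≐ ref(B).
Decompose ref/1: ref(tup3(string, nat, float)) ≐ B.
Bind B := ref(tup3(string, nat, float)).
MGU = { T3 ↦ ref(tup3(string, nat, float)), T1 ↦ io(io(nat)), T ↦ tup3(string, nat, float), S ↦ io(io(nat)), E ↦ io(nat), C ↦ io(nat), B ↦ ref(tup3(string, nat, float)) }, so S ↦ io(io(nat)).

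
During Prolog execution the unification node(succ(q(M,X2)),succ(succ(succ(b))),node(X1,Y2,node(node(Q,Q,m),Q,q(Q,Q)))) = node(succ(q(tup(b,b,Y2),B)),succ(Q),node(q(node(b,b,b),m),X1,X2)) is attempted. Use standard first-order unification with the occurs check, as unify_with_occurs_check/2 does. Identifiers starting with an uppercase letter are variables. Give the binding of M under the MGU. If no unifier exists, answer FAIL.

tup(b,b,q(node(b,b,b),m))

Decompose node/3: succ(q(M,X2)) = succ(q(tup(b,b,Y2),B)),  succ(succ(succ(b))) = succ(Q),  node(X1,Y2,node(node(Q,Q,m),Q,q(Q,Q))) = node(q(node(b,b,b),m),X1,X2).
Decompose succ/1: q(M,X2) = q(tup(b,b,Y2),B).
Decompose q/2: M = tup(b,b,Y2),  X2 = B.
Bind M := tup(b,b,Y2); no other remaining equation mentions M.
Bind X2 := B; substituting into the one remaining equation that mentions X2 gives: node(X1,Y2,node(node(Q,Q,m),Q,q(Q,Q))) = node(q(node(b,b,b),m),X1,B).
Decompose succ/1: succ(succ(b)) = Q.
Bind Q := succ(succ(b)); substituting into the remaining equation gives: node(X1,Y2,node(node(succ(succ(b)),succ(succ(b)),m),succ(succ(b)),q(succ(succ(b)),succ(succ(b))))) = node(q(node(b,b,b),m),X1,B).
Decompose node/3: X1 = q(node(b,b,b),m),  Y2 = X1,  node(node(succ(succ(b)),succ(succ(b)),m),succ(succ(b)),q(succ(succ(b)),succ(succ(b)))) = B.
Bind X1 := q(node(b,b,b),m); substituting into the one remaining equation that mentions X1 gives: Y2 = q(node(b,b,b),m).
Bind Y2 := q(node(b,b,b),m); no other remaining equation mentions Y2. Substituting into the earlier binding gives M := tup(b,b,q(node(b,b,b),m)).
Bind B := node(node(succ(succ(b)),succ(succ(b)),m),succ(succ(b)),q(succ(succ(b)),succ(succ(b)))). Substituting into the earlier binding gives X2 := node(node(succ(succ(b)),succ(succ(b)),m),succ(succ(b)),q(succ(succ(b)),succ(succ(b)))).
MGU = { M -> tup(b,b,q(node(b,b,b),m)), X2 -> node(node(succ(succ(b)),succ(succ(b)),m),succ(succ(b)),q(succ(succ(b)),succ(succ(b)))), Q -> succ(succ(b)), X1 -> q(node(b,b,b),m), Y2 -> q(node(b,b,b),m), B -> node(node(succ(succ(b)),succ(succ(b)),m),succ(succ(b)),q(succ(succ(b)),succ(succ(b)))) }, so M -> tup(b,b,q(node(b,b,b),m)).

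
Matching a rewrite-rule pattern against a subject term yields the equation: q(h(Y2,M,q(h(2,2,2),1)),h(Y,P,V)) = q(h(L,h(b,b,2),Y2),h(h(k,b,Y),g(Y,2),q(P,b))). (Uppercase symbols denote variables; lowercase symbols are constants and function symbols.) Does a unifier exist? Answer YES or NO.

Decompose q/2: h(Y2,M,q(h(2,2,2),1)) = h(L,h(b,b,2),Y2),  h(Y,P,V) = h(h(k,b,Y),g(Y,2),q(P,b)).
Decompose h/3: Y2 = L,  M = h(b,b,2),  q(h(2,2,2),1) = Y2.
Bind Y2 := L; substituting into the one remaining equation that mentions Y2 gives: q(h(2,2,2),1) = L.
Bind M := h(b,b,2); no other remaining equation mentions M.
Bind L := q(h(2,2,2),1); no other remaining equation mentions L. Substituting into the earlier binding gives Y2 := q(h(2,2,2),1).
Decompose h/3: Y = h(k,b,Y),  P = g(Y,2),  V = q(P,b).
Occurs check fails: Y occurs in h(k,b,Y); the equation Y = h(k,b,Y) has no finite solution.

NO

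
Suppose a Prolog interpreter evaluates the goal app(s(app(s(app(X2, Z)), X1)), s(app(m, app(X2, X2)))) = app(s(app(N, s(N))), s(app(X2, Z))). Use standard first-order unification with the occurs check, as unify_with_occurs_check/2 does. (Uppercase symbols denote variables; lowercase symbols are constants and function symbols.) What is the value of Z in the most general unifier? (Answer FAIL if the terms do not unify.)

app(m, m)

Decompose app/2: s(app(s(app(X2, Z)), X1)) = s(app(N, s(N))),  s(app(m, app(X2, X2))) = s(app(X2, Z)).
Decompose s/1: app(s(app(X2, Z)), X1) = app(N, s(N)).
Decompose app/2: s(app(X2, Z)) = N,  X1 = s(N).
Bind N := s(app(X2, Z)); substituting into the one remaining equation that mentions N gives: X1 = s(s(app(X2, Z))).
Bind X1 := s(s(app(X2, Z))); no other remaining equation mentions X1.
Decompose s/1: app(m, app(X2, X2)) = app(X2, Z).
Decompose app/2: m = X2,  app(X2, X2) = Z.
Bind X2 := m; substituting into the remaining equation gives: app(m, m) = Z. Substituting into the earlier bindings gives N := s(app(m, Z)), X1 := s(s(app(m, Z))).
Bind Z := app(m, m). Substituting into the earlier bindings gives N := s(app(m, app(m, m))), X1 := s(s(app(m, app(m, m)))).
MGU = { N = s(app(m, app(m, m))), X1 = s(s(app(m, app(m, m)))), X2 = m, Z = app(m, m) }, so Z = app(m, m).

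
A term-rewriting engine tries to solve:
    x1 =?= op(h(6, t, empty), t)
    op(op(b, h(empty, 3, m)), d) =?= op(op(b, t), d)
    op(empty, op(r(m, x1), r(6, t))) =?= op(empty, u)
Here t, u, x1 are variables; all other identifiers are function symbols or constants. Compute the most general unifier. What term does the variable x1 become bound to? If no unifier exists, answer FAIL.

op(h(6, h(empty, 3, m), empty), h(empty, 3, m))

Bind x1 := op(h(6, t, empty), t); substituting into the one remaining equation that mentions x1 gives: op(empty, op(r(m, op(h(6, t, empty), t)), r(6, t))) =?= op(empty, u).
Decompose op/2: op(b, h(empty, 3, m)) =?= op(b, t),  d =?= d.
Decompose op/2: b =?= b,  h(empty, 3, m) =?= t.
Delete trivial equation b =?= b.
Bind t := h(empty, 3, m); substituting into the one remaining equation that mentions t gives: op(empty, op(r(m, op(h(6, h(empty, 3, m), empty), h(empty, 3, m))), r(6, h(empty, 3, m)))) =?= op(empty, u). Substituting into the earlier binding gives x1 := op(h(6, h(empty, 3, m), empty), h(empty, 3, m)).
Delete trivial equation d =?= d.
Decompose op/2: empty =?= empty,  op(r(m, op(h(6, h(empty, 3, m), empty), h(empty, 3, m))), r(6, h(empty, 3, m))) =?= u.
Delete trivial equation empty =?= empty.
Bind u := op(r(m, op(h(6, h(empty, 3, m), empty), h(empty, 3, m))), r(6, h(empty, 3, m))).
MGU = { x1 ↦ op(h(6, h(empty, 3, m), empty), h(empty, 3, m)), t ↦ h(empty, 3, m), u ↦ op(r(m, op(h(6, h(empty, 3, m), empty), h(empty, 3, m))), r(6, h(empty, 3, m))) }, so x1 ↦ op(h(6, h(empty, 3, m), empty), h(empty, 3, m)).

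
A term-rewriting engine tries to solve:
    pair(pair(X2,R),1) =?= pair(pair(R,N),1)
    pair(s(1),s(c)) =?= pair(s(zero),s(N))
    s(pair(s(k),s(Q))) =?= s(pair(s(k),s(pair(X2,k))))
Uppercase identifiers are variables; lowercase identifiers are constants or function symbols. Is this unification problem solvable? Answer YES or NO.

Decompose pair/2: pair(X2,R) =?= pair(R,N),  1 =?= 1.
Decompose pair/2: X2 =?= R,  R =?= N.
Bind X2 := R; substituting into the one remaining equation that mentions X2 gives: s(pair(s(k),s(Q))) =?= s(pair(s(k),s(pair(R,k)))).
Bind R := N; substituting into the one remaining equation that mentions R gives: s(pair(s(k),s(Q))) =?= s(pair(s(k),s(pair(N,k)))). Substituting into the earlier binding gives X2 := N.
Delete trivial equation 1 =?= 1.
Decompose pair/2: s(1) =?= s(zero),  s(c) =?= s(N).
Decompose s/1: 1 =?= zero.
Clash: constants 1 and zero differ; no unifier exists.

NO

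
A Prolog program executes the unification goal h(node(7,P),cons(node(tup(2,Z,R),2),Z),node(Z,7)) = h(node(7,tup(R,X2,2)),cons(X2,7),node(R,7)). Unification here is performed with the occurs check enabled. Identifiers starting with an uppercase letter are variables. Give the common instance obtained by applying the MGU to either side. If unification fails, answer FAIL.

Decompose h/3: node(7,P) = node(7,tup(R,X2,2)),  cons(node(tup(2,Z,R),2),Z) = cons(X2,7),  node(Z,7) = node(R,7).
Decompose node/2: 7 = 7,  P = tup(R,X2,2).
Delete trivial equation 7 = 7.
Bind P := tup(R,X2,2); no other remaining equation mentions P.
Decompose cons/2: node(tup(2,Z,R),2) = X2,  Z = 7.
Bind X2 := node(tup(2,Z,R),2); no other remaining equation mentions X2. Substituting into the earlier binding gives P := tup(R,node(tup(2,Z,R),2),2).
Bind Z := 7; substituting into the remaining equation gives: node(7,7) = node(R,7). Substituting into the earlier bindings gives P := tup(R,node(tup(2,7,R),2),2), X2 := node(tup(2,7,R),2).
Decompose node/2: 7 = R,  7 = 7.
Bind R := 7; no other remaining equation mentions R. Substituting into the earlier bindings gives P := tup(7,node(tup(2,7,7),2),2), X2 := node(tup(2,7,7),2).
Delete trivial equation 7 = 7.
Applying the MGU to either side gives h(node(7,tup(7,node(tup(2,7,7),2),2)),cons(node(tup(2,7,7),2),7),node(7,7)).

h(node(7,tup(7,node(tup(2,7,7),2),2)),cons(node(tup(2,7,7),2),7),node(7,7))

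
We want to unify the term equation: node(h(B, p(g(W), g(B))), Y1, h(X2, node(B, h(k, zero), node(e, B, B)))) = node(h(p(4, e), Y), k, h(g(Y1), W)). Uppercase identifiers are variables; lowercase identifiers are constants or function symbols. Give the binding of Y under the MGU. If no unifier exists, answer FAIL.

Decompose node/3: h(B, p(g(W), g(B))) = h(p(4, e), Y),  Y1 = k,  h(X2, node(B, h(k, zero), node(e, B, B))) = h(g(Y1), W).
Decompose h/2: B = p(4, e),  p(g(W), g(B)) = Y.
Bind B := p(4, e); substituting into the 2 remaining equations that mention B gives: p(g(W), g(p(4, e))) = Y,  h(X2, node(p(4, e), h(k, zero), node(e, p(4, e), p(4, e)))) = h(g(Y1), W).
Bind Y := p(g(W), g(p(4, e))); no other remaining equation mentions Y.
Bind Y1 := k; substituting into the remaining equation gives: h(X2, node(p(4, e), h(k, zero), node(e, p(4, e), p(4, e)))) = h(g(k), W).
Decompose h/2: X2 = g(k),  node(p(4, e), h(k, zero), node(e, p(4, e), p(4, e))) = W.
Bind X2 := g(k); no other remaining equation mentions X2.
Bind W := node(p(4, e), h(k, zero), node(e, p(4, e), p(4, e))). Substituting into the earlier binding gives Y := p(g(node(p(4, e), h(k, zero), node(e, p(4, e), p(4, e)))), g(p(4, e))).
MGU = { B -> p(4, e), Y -> p(g(node(p(4, e), h(k, zero), node(e, p(4, e), p(4, e)))), g(p(4, e))), Y1 -> k, X2 -> g(k), W -> node(p(4, e), h(k, zero), node(e, p(4, e), p(4, e))) }, so Y -> p(g(node(p(4, e), h(k, zero), node(e, p(4, e), p(4, e)))), g(p(4, e))).

p(g(node(p(4, e), h(k, zero), node(e, p(4, e), p(4, e)))), g(p(4, e)))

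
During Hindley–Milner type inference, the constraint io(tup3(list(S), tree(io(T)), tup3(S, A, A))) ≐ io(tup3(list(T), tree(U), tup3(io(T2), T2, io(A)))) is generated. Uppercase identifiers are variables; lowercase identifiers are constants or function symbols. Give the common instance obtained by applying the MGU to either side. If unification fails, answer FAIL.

Decompose io/1: tup3(list(S), tree(io(T)), tup3(S, A, A)) ≐ tup3(list(T), tree(U), tup3(io(T2), T2, io(A))).
Decompose tup3/3: list(S) ≐ list(T),  tree(io(T)) ≐ tree(U),  tup3(S, A, A) ≐ tup3(io(T2), T2, io(A)).
Decompose list/1: S ≐ T.
Bind S := T; substituting into the one remaining equation that mentions S gives: tup3(T, A, A) ≐ tup3(io(T2), T2, io(A)).
Decompose tree/1: io(T) ≐ U.
Bind U := io(T); no other remaining equation mentions U.
Decompose tup3/3: T ≐ io(T2),  A ≐ T2,  A ≐ io(A).
Bind T := io(T2); no other remaining equation mentions T. Substituting into the earlier bindings gives S := io(T2), U := io(io(T2)).
Bind A := T2; substituting into the remaining equation gives: T2 ≐ io(T2).
Occurs check fails: T2 occurs in io(T2); the equation T2 ≐ io(T2) has no finite solution.

FAIL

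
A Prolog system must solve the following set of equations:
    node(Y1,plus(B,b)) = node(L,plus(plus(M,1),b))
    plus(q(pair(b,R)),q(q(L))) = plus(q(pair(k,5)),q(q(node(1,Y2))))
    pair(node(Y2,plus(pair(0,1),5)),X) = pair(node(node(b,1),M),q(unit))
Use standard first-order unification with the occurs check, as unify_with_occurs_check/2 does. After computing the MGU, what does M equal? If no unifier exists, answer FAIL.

FAIL

Decompose node/2: Y1 = L,  plus(B,b) = plus(plus(M,1),b).
Bind Y1 := L; no other remaining equation mentions Y1.
Decompose plus/2: B = plus(M,1),  b = b.
Bind B := plus(M,1); no other remaining equation mentions B.
Delete trivial equation b = b.
Decompose plus/2: q(pair(b,R)) = q(pair(k,5)),  q(q(L)) = q(q(node(1,Y2))).
Decompose q/1: pair(b,R) = pair(k,5).
Decompose pair/2: b = k,  R = 5.
Clash: constants b and k differ; no unifier exists.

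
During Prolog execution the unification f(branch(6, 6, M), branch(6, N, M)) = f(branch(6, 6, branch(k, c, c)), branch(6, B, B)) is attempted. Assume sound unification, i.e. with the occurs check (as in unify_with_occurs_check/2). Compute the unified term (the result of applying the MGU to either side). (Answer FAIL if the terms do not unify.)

Decompose f/2: branch(6, 6, M) = branch(6, 6, branch(k, c, c)),  branch(6, N, M) = branch(6, B, B).
Decompose branch/3: 6 = 6,  6 = 6,  M = branch(k, c, c).
Delete trivial equation 6 = 6.
Delete trivial equation 6 = 6.
Bind M := branch(k, c, c); substituting into the remaining equation gives: branch(6, N, branch(k, c, c)) = branch(6, B, B).
Decompose branch/3: 6 = 6,  N = B,  branch(k, c, c) = B.
Delete trivial equation 6 = 6.
Bind N := B; no other remaining equation mentions N.
Bind B := branch(k, c, c). Substituting into the earlier binding gives N := branch(k, c, c).
Applying the MGU to either side gives f(branch(6, 6, branch(k, c, c)), branch(6, branch(k, c, c), branch(k, c, c))).

f(branch(6, 6, branch(k, c, c)), branch(6, branch(k, c, c), branch(k, c, c)))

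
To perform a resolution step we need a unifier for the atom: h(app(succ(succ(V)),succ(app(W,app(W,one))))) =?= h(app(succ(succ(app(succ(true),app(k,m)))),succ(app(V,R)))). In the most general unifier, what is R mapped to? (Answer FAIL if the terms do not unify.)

Decompose h/1: app(succ(succ(V)),succ(app(W,app(W,one)))) =?= app(succ(succ(app(succ(true),app(k,m)))),succ(app(V,R))).
Decompose app/2: succ(succ(V)) =?= succ(succ(app(succ(true),app(k,m)))),  succ(app(W,app(W,one))) =?= succ(app(V,R)).
Decompose succ/1: succ(V) =?= succ(app(succ(true),app(k,m))).
Decompose succ/1: V =?= app(succ(true),app(k,m)).
Bind V := app(succ(true),app(k,m)); substituting into the remaining equation gives: succ(app(W,app(W,one))) =?= succ(app(app(succ(true),app(k,m)),R)).
Decompose succ/1: app(W,app(W,one)) =?= app(app(succ(true),app(k,m)),R).
Decompose app/2: W =?= app(succ(true),app(k,m)),  app(W,one) =?= R.
Bind W := app(succ(true),app(k,m)); substituting into the remaining equation gives: app(app(succ(true),app(k,m)),one) =?= R.
Bind R := app(app(succ(true),app(k,m)),one).
MGU = { V -> app(succ(true),app(k,m)), W -> app(succ(true),app(k,m)), R -> app(app(succ(true),app(k,m)),one) }, so R -> app(app(succ(true),app(k,m)),one).

app(app(succ(true),app(k,m)),one)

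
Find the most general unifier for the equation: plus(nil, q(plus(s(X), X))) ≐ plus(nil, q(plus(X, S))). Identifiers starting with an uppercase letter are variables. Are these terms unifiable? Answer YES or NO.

Decompose plus/2: nil ≐ nil,  q(plus(s(X), X)) ≐ q(plus(X, S)).
Delete trivial equation nil ≐ nil.
Decompose q/1: plus(s(X), X) ≐ plus(X, S).
Decompose plus/2: s(X) ≐ X,  X ≐ S.
Occurs check fails: X occurs in s(X); the equation X ≐ s(X) has no finite solution.

NO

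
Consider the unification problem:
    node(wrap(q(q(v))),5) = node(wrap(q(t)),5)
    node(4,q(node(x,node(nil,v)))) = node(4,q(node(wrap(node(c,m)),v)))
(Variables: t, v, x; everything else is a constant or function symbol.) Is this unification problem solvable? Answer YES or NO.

Decompose node/2: wrap(q(q(v))) = wrap(q(t)),  5 = 5.
Decompose wrap/1: q(q(v)) = q(t).
Decompose q/1: q(v) = t.
Bind t := q(v); no other remaining equation mentions t.
Delete trivial equation 5 = 5.
Decompose node/2: 4 = 4,  q(node(x,node(nil,v))) = q(node(wrap(node(c,m)),v)).
Delete trivial equation 4 = 4.
Decompose q/1: node(x,node(nil,v)) = node(wrap(node(c,m)),v).
Decompose node/2: x = wrap(node(c,m)),  node(nil,v) = v.
Bind x := wrap(node(c,m)); no other remaining equation mentions x.
Occurs check fails: v occurs in node(nil,v); the equation v = node(nil,v) has no finite solution.

NO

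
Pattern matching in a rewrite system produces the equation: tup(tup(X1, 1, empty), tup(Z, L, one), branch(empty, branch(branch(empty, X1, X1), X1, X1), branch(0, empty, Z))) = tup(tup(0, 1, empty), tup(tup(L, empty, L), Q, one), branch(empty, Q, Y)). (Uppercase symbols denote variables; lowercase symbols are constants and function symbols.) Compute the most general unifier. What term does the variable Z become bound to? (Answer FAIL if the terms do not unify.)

tup(branch(branch(empty, 0, 0), 0, 0), empty, branch(branch(empty, 0, 0), 0, 0))

Decompose tup/3: tup(X1, 1, empty) = tup(0, 1, empty),  tup(Z, L, one) = tup(tup(L, empty, L), Q, one),  branch(empty, branch(branch(empty, X1, X1), X1, X1), branch(0, empty, Z)) = branch(empty, Q, Y).
Decompose tup/3: X1 = 0,  1 = 1,  empty = empty.
Bind X1 := 0; substituting into the one remaining equation that mentions X1 gives: branch(empty, branch(branch(empty, 0, 0), 0, 0), branch(0, empty, Z)) = branch(empty, Q, Y).
Delete trivial equation 1 = 1.
Delete trivial equation empty = empty.
Decompose tup/3: Z = tup(L, empty, L),  L = Q,  one = one.
Bind Z := tup(L, empty, L); substituting into the one remaining equation that mentions Z gives: branch(empty, branch(branch(empty, 0, 0), 0, 0), branch(0, empty, tup(L, empty, L))) = branch(empty, Q, Y).
Bind L := Q; substituting into the one remaining equation that mentions L gives: branch(empty, branch(branch(empty, 0, 0), 0, 0), branch(0, empty, tup(Q, empty, Q))) = branch(empty, Q, Y). Substituting into the earlier binding gives Z := tup(Q, empty, Q).
Delete trivial equation one = one.
Decompose branch/3: empty = empty,  branch(branch(empty, 0, 0), 0, 0) = Q,  branch(0, empty, tup(Q, empty, Q)) = Y.
Delete trivial equation empty = empty.
Bind Q := branch(branch(empty, 0, 0), 0, 0); substituting into the remaining equation gives: branch(0, empty, tup(branch(branch(empty, 0, 0), 0, 0), empty, branch(branch(empty, 0, 0), 0, 0))) = Y. Substituting into the earlier bindings gives Z := tup(branch(branch(empty, 0, 0), 0, 0), empty, branch(branch(empty, 0, 0), 0, 0)), L := branch(branch(empty, 0, 0), 0, 0).
Bind Y := branch(0, empty, tup(branch(branch(empty, 0, 0), 0, 0), empty, branch(branch(empty, 0, 0), 0, 0))).
MGU = { X1 -> 0, Z -> tup(branch(branch(empty, 0, 0), 0, 0), empty, branch(branch(empty, 0, 0), 0, 0)), L -> branch(branch(empty, 0, 0), 0, 0), Q -> branch(branch(empty, 0, 0), 0, 0), Y -> branch(0, empty, tup(branch(branch(empty, 0, 0), 0, 0), empty, branch(branch(empty, 0, 0), 0, 0))) }, so Z -> tup(branch(branch(empty, 0, 0), 0, 0), empty, branch(branch(empty, 0, 0), 0, 0)).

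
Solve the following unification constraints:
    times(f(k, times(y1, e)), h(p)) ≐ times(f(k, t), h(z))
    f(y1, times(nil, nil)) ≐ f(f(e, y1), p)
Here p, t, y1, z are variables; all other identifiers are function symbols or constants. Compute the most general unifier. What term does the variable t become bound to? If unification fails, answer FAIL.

Decompose times/2: f(k, times(y1, e)) ≐ f(k, t),  h(p) ≐ h(z).
Decompose f/2: k ≐ k,  times(y1, e) ≐ t.
Delete trivial equation k ≐ k.
Bind t := times(y1, e); no other remaining equation mentions t.
Decompose h/1: p ≐ z.
Bind p := z; substituting into the remaining equation gives: f(y1, times(nil, nil)) ≐ f(f(e, y1), z).
Decompose f/2: y1 ≐ f(e, y1),  times(nil, nil) ≐ z.
Occurs check fails: y1 occurs in f(e, y1); the equation y1 ≐ f(e, y1) has no finite solution.

FAIL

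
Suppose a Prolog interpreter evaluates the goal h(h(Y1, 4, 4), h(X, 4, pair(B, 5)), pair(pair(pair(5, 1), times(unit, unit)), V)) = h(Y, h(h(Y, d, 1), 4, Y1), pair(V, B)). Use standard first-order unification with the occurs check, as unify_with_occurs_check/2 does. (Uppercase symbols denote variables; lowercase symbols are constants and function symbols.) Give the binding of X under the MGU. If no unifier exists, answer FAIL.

Decompose h/3: h(Y1, 4, 4) = Y,  h(X, 4, pair(B, 5)) = h(h(Y, d, 1), 4, Y1),  pair(pair(pair(5, 1), times(unit, unit)), V) = pair(V, B).
Bind Y := h(Y1, 4, 4); substituting into the one remaining equation that mentions Y gives: h(X, 4, pair(B, 5)) = h(h(h(Y1, 4, 4), d, 1), 4, Y1).
Decompose h/3: X = h(h(Y1, 4, 4), d, 1),  4 = 4,  pair(B, 5) = Y1.
Bind X := h(h(Y1, 4, 4), d, 1); no other remaining equation mentions X.
Delete trivial equation 4 = 4.
Bind Y1 := pair(B, 5); no other remaining equation mentions Y1. Substituting into the earlier bindings gives Y := h(pair(B, 5), 4, 4), X := h(h(pair(B, 5), 4, 4), d, 1).
Decompose pair/2: pair(pair(5, 1), times(unit, unit)) = V,  V = B.
Bind V := pair(pair(5, 1), times(unit, unit)); substituting into the remaining equation gives: pair(pair(5, 1), times(unit, unit)) = B.
Bind B := pair(pair(5, 1), times(unit, unit)). Substituting into the earlier bindings gives Y := h(pair(pair(pair(5, 1), times(unit, unit)), 5), 4, 4), X := h(h(pair(pair(pair(5, 1), times(unit, unit)), 5), 4, 4), d, 1), Y1 := pair(pair(pair(5, 1), times(unit, unit)), 5).
MGU = { Y -> h(pair(pair(pair(5, 1), times(unit, unit)), 5), 4, 4), X -> h(h(pair(pair(pair(5, 1), times(unit, unit)), 5), 4, 4), d, 1), Y1 -> pair(pair(pair(5, 1), times(unit, unit)), 5), V -> pair(pair(5, 1), times(unit, unit)), B -> pair(pair(5, 1), times(unit, unit)) }, so X -> h(h(pair(pair(pair(5, 1), times(unit, unit)), 5), 4, 4), d, 1).

h(h(pair(pair(pair(5, 1), times(unit, unit)), 5), 4, 4), d, 1)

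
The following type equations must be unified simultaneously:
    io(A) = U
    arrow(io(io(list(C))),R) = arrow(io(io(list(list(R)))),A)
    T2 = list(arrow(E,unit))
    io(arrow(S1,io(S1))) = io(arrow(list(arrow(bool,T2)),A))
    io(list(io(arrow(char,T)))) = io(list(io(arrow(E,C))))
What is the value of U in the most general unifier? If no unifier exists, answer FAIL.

io(io(list(arrow(bool,list(arrow(char,unit))))))

Bind U := io(A); no other remaining equation mentions U.
Decompose arrow/2: io(io(list(C))) = io(io(list(list(R)))),  R = A.
Decompose io/1: io(list(C)) = io(list(list(R))).
Decompose io/1: list(C) = list(list(R)).
Decompose list/1: C = list(R).
Bind C := list(R); substituting into the one remaining equation that mentions C gives: io(list(io(arrow(char,T)))) = io(list(io(arrow(E,list(R))))).
Bind R := A; substituting into the one remaining equation that mentions R gives: io(list(io(arrow(char,T)))) = io(list(io(arrow(E,list(A))))). Substituting into the earlier binding gives C := list(A).
Bind T2 := list(arrow(E,unit)); substituting into the one remaining equation that mentions T2 gives: io(arrow(S1,io(S1))) = io(arrow(list(arrow(bool,list(arrow(E,unit)))),A)).
Decompose io/1: arrow(S1,io(S1)) = arrow(list(arrow(bool,list(arrow(E,unit)))),A).
Decompose arrow/2: S1 = list(arrow(bool,list(arrow(E,unit)))),  io(S1) = A.
Bind S1 := list(arrow(bool,list(arrow(E,unit)))); substituting into the one remaining equation that mentions S1 gives: io(list(arrow(bool,list(arrow(E,unit))))) = A.
Bind A := io(list(arrow(bool,list(arrow(E,unit))))); substituting into the remaining equation gives: io(list(io(arrow(char,T)))) = io(list(io(arrow(E,list(io(list(arrow(bool,list(arrow(E,unit)))))))))). Substituting into the earlier bindings gives U := io(io(list(arrow(bool,list(arrow(E,unit)))))), C := list(io(list(arrow(bool,list(arrow(E,unit)))))), R := io(list(arrow(bool,list(arrow(E,unit))))).
Decompose io/1: list(io(arrow(char,T))) = list(io(arrow(E,list(io(list(arrow(bool,list(arrow(E,unit))))))))).
Decompose list/1: io(arrow(char,T)) = io(arrow(E,list(io(list(arrow(bool,list(arrow(E,unit)))))))).
Decompose io/1: arrow(char,T) = arrow(E,list(io(list(arrow(bool,list(arrow(E,unit))))))).
Decompose arrow/2: char = E,  T = list(io(list(arrow(bool,list(arrow(E,unit)))))).
Bind E := char; substituting into the remaining equation gives: T = list(io(list(arrow(bool,list(arrow(char,unit)))))). Substituting into the earlier bindings gives U := io(io(list(arrow(bool,list(arrow(char,unit)))))), C := list(io(list(arrow(bool,list(arrow(char,unit)))))), R := io(list(arrow(bool,list(arrow(char,unit))))), T2 := list(arrow(char,unit)), S1 := list(arrow(bool,list(arrow(char,unit)))), A := io(list(arrow(bool,list(arrow(char,unit))))).
Bind T := list(io(list(arrow(bool,list(arrow(char,unit)))))).
MGU = { U -> io(io(list(arrow(bool,list(arrow(char,unit)))))), C -> list(io(list(arrow(bool,list(arrow(char,unit)))))), R -> io(list(arrow(bool,list(arrow(char,unit))))), T2 -> list(arrow(char,unit)), S1 -> list(arrow(bool,list(arrow(char,unit)))), A -> io(list(arrow(bool,list(arrow(char,unit))))), E -> char, T -> list(io(list(arrow(bool,list(arrow(char,unit)))))) }, so U -> io(io(list(arrow(bool,list(arrow(char,unit)))))).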